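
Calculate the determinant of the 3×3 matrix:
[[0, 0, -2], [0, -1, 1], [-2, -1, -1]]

Expansion along first row:
det = 0·det([[-1,1],[-1,-1]]) - 0·det([[0,1],[-2,-1]]) + -2·det([[0,-1],[-2,-1]])
    = 0·(-1·-1 - 1·-1) - 0·(0·-1 - 1·-2) + -2·(0·-1 - -1·-2)
    = 0·2 - 0·2 + -2·-2
    = 0 + 0 + 4 = 4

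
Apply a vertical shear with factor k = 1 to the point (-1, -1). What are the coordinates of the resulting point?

Shear matrix for vertical shear with factor k = 1:
[[1, 0], [1, 1]]
Result: (-1, -1) → (-1, -2)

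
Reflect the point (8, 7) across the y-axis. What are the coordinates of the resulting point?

Reflection across y-axis: (8, 7) → (-8, 7)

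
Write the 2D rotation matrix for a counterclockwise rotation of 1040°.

Rotation matrix formula: [[cos θ, -sin θ], [sin θ, cos θ]]
For θ = 1040°:
cos(1040°) = 0.7660
sin(1040°) = -0.6428
Result: [[0.7660, 0.6428], [-0.6428, 0.7660]]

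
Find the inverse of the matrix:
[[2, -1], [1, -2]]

For [[a,b],[c,d]], inverse = (1/det)·[[d,-b],[-c,a]]
det = (2)(-2) - (-1)(1) = -4 - -1 = -3
Inverse = (1/-3)·[[-2, 1], [-1, 2]]
= [[2/3, -1/3], [1/3, -2/3]]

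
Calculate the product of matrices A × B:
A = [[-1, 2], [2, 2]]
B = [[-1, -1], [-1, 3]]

Matrix multiplication:
C[0][0] = -1×-1 + 2×-1 = -1
C[0][1] = -1×-1 + 2×3 = 7
C[1][0] = 2×-1 + 2×-1 = -4
C[1][1] = 2×-1 + 2×3 = 4
Result: [[-1, 7], [-4, 4]]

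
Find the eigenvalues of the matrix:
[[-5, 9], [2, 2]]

Characteristic equation: det(A - λI) = 0
λ² - (trace)λ + (det) = 0
trace = -5 + 2 = -3, det = (-5)(2) - (9)(2) = -28
λ² - (-3)λ + (-28) = 0
λ = (-3 ± √((-3)² - 4·(-28))) / 2 = (-3 ± √121) / 2
Solving: λ = -7, 4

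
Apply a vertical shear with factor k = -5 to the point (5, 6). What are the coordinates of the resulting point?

Shear matrix for vertical shear with factor k = -5:
[[1, 0], [-5, 1]]
Result: (5, 6) → (5, -19)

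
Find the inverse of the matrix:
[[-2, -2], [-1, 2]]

For [[a,b],[c,d]], inverse = (1/det)·[[d,-b],[-c,a]]
det = (-2)(2) - (-2)(-1) = -4 - 2 = -6
Inverse = (1/-6)·[[2, 2], [1, -2]]
= [[-1/3, -1/3], [-1/6, 1/3]]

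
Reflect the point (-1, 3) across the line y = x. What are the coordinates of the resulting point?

Reflection across line y = x: (-1, 3) → (3, -1)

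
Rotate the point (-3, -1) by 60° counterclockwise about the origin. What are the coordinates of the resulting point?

Rotation matrix for 60°: [[cos 60°, -sin 60°], [sin 60°, cos 60°]] ≈ [[0.500000, -0.866025], [0.866025, 0.500000]]
[[0.500000, -0.866025], [0.866025, 0.500000]] × [-3, -1]ᵀ ≈ [-0.6340, -3.0981]ᵀ
Result: (-0.6340, -3.0981)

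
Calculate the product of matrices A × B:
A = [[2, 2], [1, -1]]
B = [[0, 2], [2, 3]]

Matrix multiplication:
C[0][0] = 2×0 + 2×2 = 4
C[0][1] = 2×2 + 2×3 = 10
C[1][0] = 1×0 + -1×2 = -2
C[1][1] = 1×2 + -1×3 = -1
Result: [[4, 10], [-2, -1]]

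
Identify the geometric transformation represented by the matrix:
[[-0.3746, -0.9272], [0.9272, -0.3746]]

This matrix represents: rotation by 112° counterclockwise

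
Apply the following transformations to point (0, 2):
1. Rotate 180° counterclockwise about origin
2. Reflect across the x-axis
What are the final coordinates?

Step 1: Rotate 180° → (0, -2)
Step 2: Reflect across x-axis → (0, 2)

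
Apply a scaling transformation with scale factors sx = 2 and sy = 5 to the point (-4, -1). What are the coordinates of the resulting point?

Scaling matrix:
[[2, 0], [0, 5]]
Result: (-4 × 2, -1 × 5) = (-8, -5)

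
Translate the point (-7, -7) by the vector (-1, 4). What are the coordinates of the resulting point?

Translation by (-1, 4) (homogeneous matrix [[1, 0, -1], [0, 1, 4], [0, 0, 1]]):
x' = -7 + -1 = -8
y' = -7 + 4 = -3
Result: (-8, -3)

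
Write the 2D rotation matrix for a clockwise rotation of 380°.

Rotation matrix formula: [[cos θ, -sin θ], [sin θ, cos θ]]
A clockwise rotation by 380° is equivalent to a counterclockwise rotation by -380°.
For θ = -380°:
cos(-380°) = 0.9397
sin(-380°) = -0.3420
Result: [[0.9397, 0.3420], [-0.3420, 0.9397]]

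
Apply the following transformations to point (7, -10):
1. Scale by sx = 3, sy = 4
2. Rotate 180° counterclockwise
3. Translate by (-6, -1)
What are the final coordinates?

Step 1: Scale → (21, -40)
Step 2: Rotate 180° → (-21, 40)
Step 3: Translate → (-27, 39)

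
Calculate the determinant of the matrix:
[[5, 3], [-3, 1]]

For a 2×2 matrix [[a, b], [c, d]], det = ad - bc
det = (5)(1) - (3)(-3) = 5 - -9 = 14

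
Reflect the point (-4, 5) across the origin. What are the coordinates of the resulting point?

Reflection across origin: (-4, 5) → (4, -5)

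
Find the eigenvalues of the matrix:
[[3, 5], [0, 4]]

Characteristic equation: det(A - λI) = 0
λ² - (trace)λ + (det) = 0
trace = 3 + 4 = 7, det = (3)(4) - (5)(0) = 12
λ² - (7)λ + (12) = 0
λ = (7 ± √((7)² - 4·(12))) / 2 = (7 ± √1) / 2
Solving: λ = 3, 4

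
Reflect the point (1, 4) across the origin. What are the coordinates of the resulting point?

Reflection across origin: (1, 4) → (-1, -4)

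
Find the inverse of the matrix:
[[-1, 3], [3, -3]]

For [[a,b],[c,d]], inverse = (1/det)·[[d,-b],[-c,a]]
det = (-1)(-3) - (3)(3) = 3 - 9 = -6
Inverse = (1/-6)·[[-3, -3], [-3, -1]]
= [[1/2, 1/2], [1/2, 1/6]]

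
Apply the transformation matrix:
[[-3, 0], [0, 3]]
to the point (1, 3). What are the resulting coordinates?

Matrix multiplication:
[[-3, 0], [0, 3]] × [1, 3]ᵀ
= [(-3)(1) + (0)(3), (0)(1) + (3)(3)]ᵀ
= [-3, 9]ᵀ
Result: (-3, 9)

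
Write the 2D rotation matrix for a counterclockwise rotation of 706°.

Rotation matrix formula: [[cos θ, -sin θ], [sin θ, cos θ]]
For θ = 706°:
cos(706°) = 0.9703
sin(706°) = -0.2419
Result: [[0.9703, 0.2419], [-0.2419, 0.9703]]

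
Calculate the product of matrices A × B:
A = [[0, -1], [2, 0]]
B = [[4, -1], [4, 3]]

Matrix multiplication:
C[0][0] = 0×4 + -1×4 = -4
C[0][1] = 0×-1 + -1×3 = -3
C[1][0] = 2×4 + 0×4 = 8
C[1][1] = 2×-1 + 0×3 = -2
Result: [[-4, -3], [8, -2]]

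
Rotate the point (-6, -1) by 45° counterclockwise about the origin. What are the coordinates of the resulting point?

Rotation matrix for 45°: [[cos 45°, -sin 45°], [sin 45°, cos 45°]] ≈ [[0.707107, -0.707107], [0.707107, 0.707107]]
[[0.707107, -0.707107], [0.707107, 0.707107]] × [-6, -1]ᵀ ≈ [-3.5355, -4.9497]ᵀ
Result: (-3.5355, -4.9497)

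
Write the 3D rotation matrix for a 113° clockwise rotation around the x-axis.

Rotation matrix for clockwise 113° around x-axis:
A clockwise rotation by 113° is a counterclockwise rotation by -113°.
cos(-113°) = -0.3907, sin(-113°) = -0.9205
Result: [[1, 0, 0], [0, -0.3907, 0.9205], [0, -0.9205, -0.3907]]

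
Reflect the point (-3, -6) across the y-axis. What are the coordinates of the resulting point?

Reflection across y-axis: (-3, -6) → (3, -6)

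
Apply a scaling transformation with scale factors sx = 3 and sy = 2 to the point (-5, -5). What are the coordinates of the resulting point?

Scaling matrix:
[[3, 0], [0, 2]]
Result: (-5 × 3, -5 × 2) = (-15, -10)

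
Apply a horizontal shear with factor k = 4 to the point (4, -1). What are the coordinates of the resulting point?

Shear matrix for horizontal shear with factor k = 4:
[[1, 4], [0, 1]]
Result: (4, -1) → (0, -1)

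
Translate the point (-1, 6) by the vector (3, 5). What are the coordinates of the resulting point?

Translation by (3, 5) (homogeneous matrix [[1, 0, 3], [0, 1, 5], [0, 0, 1]]):
x' = -1 + 3 = 2
y' = 6 + 5 = 11
Result: (2, 11)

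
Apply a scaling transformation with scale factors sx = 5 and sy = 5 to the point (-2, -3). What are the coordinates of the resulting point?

Scaling matrix:
[[5, 0], [0, 5]]
Result: (-2 × 5, -3 × 5) = (-10, -15)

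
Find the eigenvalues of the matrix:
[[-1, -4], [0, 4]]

Characteristic equation: det(A - λI) = 0
λ² - (trace)λ + (det) = 0
trace = -1 + 4 = 3, det = (-1)(4) - (-4)(0) = -4
λ² - (3)λ + (-4) = 0
λ = (3 ± √((3)² - 4·(-4))) / 2 = (3 ± √25) / 2
Solving: λ = -1, 4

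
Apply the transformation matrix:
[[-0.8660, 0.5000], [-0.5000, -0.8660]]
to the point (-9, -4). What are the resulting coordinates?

Matrix multiplication:
[[-0.8660, 0.5000], [-0.5000, -0.8660]] × [-9, -4]ᵀ
= [(-0.8660)(-9) + (0.5000)(-4), (-0.5000)(-9) + (-0.8660)(-4)]ᵀ
= [5.7940, 7.9640]ᵀ
Result: (5.7940, 7.9640)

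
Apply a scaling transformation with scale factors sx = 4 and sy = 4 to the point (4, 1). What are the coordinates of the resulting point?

Scaling matrix:
[[4, 0], [0, 4]]
Result: (4 × 4, 1 × 4) = (16, 4)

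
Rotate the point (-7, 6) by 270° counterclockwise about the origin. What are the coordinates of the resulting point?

Rotation matrix for 270°: [[cos 270°, -sin 270°], [sin 270°, cos 270°]] = [[0, 1], [-1, 0]]
[[0, 1], [-1, 0]] × [-7, 6]ᵀ = [6, 7]ᵀ
Result: (6, 7)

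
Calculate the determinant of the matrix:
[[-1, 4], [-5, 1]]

For a 2×2 matrix [[a, b], [c, d]], det = ad - bc
det = (-1)(1) - (4)(-5) = -1 - -20 = 19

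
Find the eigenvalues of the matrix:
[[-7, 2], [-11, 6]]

Characteristic equation: det(A - λI) = 0
λ² - (trace)λ + (det) = 0
trace = -7 + 6 = -1, det = (-7)(6) - (2)(-11) = -20
λ² - (-1)λ + (-20) = 0
λ = (-1 ± √((-1)² - 4·(-20))) / 2 = (-1 ± √81) / 2
Solving: λ = -5, 4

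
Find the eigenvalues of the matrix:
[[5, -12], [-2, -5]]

Characteristic equation: det(A - λI) = 0
λ² - (trace)λ + (det) = 0
trace = 5 + -5 = 0, det = (5)(-5) - (-12)(-2) = -49
λ² - (0)λ + (-49) = 0
λ = (0 ± √((0)² - 4·(-49))) / 2 = (0 ± √196) / 2
Solving: λ = -7, 7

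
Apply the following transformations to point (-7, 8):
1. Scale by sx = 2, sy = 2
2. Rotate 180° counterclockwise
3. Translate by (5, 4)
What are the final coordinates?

Step 1: Scale → (-14, 16)
Step 2: Rotate 180° → (14, -16)
Step 3: Translate → (19, -12)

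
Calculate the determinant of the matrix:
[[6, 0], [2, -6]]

For a 2×2 matrix [[a, b], [c, d]], det = ad - bc
det = (6)(-6) - (0)(2) = -36 - 0 = -36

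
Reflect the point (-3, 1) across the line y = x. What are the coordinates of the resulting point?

Reflection across line y = x: (-3, 1) → (1, -3)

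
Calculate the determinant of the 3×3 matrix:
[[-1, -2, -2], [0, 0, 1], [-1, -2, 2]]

Expansion along first row:
det = -1·det([[0,1],[-2,2]]) - -2·det([[0,1],[-1,2]]) + -2·det([[0,0],[-1,-2]])
    = -1·(0·2 - 1·-2) - -2·(0·2 - 1·-1) + -2·(0·-2 - 0·-1)
    = -1·2 - -2·1 + -2·0
    = -2 + 2 + 0 = 0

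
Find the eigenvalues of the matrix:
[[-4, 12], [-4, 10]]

Characteristic equation: det(A - λI) = 0
λ² - (trace)λ + (det) = 0
trace = -4 + 10 = 6, det = (-4)(10) - (12)(-4) = 8
λ² - (6)λ + (8) = 0
λ = (6 ± √((6)² - 4·(8))) / 2 = (6 ± √4) / 2
Solving: λ = 2, 4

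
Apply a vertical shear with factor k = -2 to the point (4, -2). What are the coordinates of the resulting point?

Shear matrix for vertical shear with factor k = -2:
[[1, 0], [-2, 1]]
Result: (4, -2) → (4, -10)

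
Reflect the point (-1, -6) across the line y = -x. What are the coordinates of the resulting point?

Reflection across line y = -x: (-1, -6) → (6, 1)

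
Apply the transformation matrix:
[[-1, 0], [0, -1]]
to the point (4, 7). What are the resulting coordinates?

Matrix multiplication:
[[-1, 0], [0, -1]] × [4, 7]ᵀ
= [(-1)(4) + (0)(7), (0)(4) + (-1)(7)]ᵀ
= [-4, -7]ᵀ
Result: (-4, -7)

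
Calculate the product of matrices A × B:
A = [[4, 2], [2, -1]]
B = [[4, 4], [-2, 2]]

Matrix multiplication:
C[0][0] = 4×4 + 2×-2 = 12
C[0][1] = 4×4 + 2×2 = 20
C[1][0] = 2×4 + -1×-2 = 10
C[1][1] = 2×4 + -1×2 = 6
Result: [[12, 20], [10, 6]]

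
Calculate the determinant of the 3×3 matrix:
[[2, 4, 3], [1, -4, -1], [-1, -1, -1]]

Expansion along first row:
det = 2·det([[-4,-1],[-1,-1]]) - 4·det([[1,-1],[-1,-1]]) + 3·det([[1,-4],[-1,-1]])
    = 2·(-4·-1 - -1·-1) - 4·(1·-1 - -1·-1) + 3·(1·-1 - -4·-1)
    = 2·3 - 4·-2 + 3·-5
    = 6 + 8 + -15 = -1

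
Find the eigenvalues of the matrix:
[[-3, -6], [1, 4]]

Characteristic equation: det(A - λI) = 0
λ² - (trace)λ + (det) = 0
trace = -3 + 4 = 1, det = (-3)(4) - (-6)(1) = -6
λ² - (1)λ + (-6) = 0
λ = (1 ± √((1)² - 4·(-6))) / 2 = (1 ± √25) / 2
Solving: λ = -2, 3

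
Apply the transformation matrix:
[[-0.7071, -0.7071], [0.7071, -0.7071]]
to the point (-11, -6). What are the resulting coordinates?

Matrix multiplication:
[[-0.7071, -0.7071], [0.7071, -0.7071]] × [-11, -6]ᵀ
= [(-0.7071)(-11) + (-0.7071)(-6), (0.7071)(-11) + (-0.7071)(-6)]ᵀ
= [12.0207, -3.5355]ᵀ
Result: (12.0207, -3.5355)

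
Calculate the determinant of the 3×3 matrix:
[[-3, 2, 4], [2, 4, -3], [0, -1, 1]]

Expansion along first row:
det = -3·det([[4,-3],[-1,1]]) - 2·det([[2,-3],[0,1]]) + 4·det([[2,4],[0,-1]])
    = -3·(4·1 - -3·-1) - 2·(2·1 - -3·0) + 4·(2·-1 - 4·0)
    = -3·1 - 2·2 + 4·-2
    = -3 + -4 + -8 = -15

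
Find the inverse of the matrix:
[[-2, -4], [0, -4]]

For [[a,b],[c,d]], inverse = (1/det)·[[d,-b],[-c,a]]
det = (-2)(-4) - (-4)(0) = 8 - 0 = 8
Inverse = (1/8)·[[-4, 4], [0, -2]]
= [[-1/2, 1/2], [0, -1/4]]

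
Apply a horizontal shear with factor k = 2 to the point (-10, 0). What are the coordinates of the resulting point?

Shear matrix for horizontal shear with factor k = 2:
[[1, 2], [0, 1]]
Result: (-10, 0) → (-10, 0)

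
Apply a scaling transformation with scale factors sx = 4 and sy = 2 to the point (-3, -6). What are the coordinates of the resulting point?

Scaling matrix:
[[4, 0], [0, 2]]
Result: (-3 × 4, -6 × 2) = (-12, -12)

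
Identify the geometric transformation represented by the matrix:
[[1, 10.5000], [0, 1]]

This matrix represents: horizontal shear with factor 10.5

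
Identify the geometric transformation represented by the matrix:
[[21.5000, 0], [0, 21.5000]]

This matrix represents: uniform scaling by factor 21.5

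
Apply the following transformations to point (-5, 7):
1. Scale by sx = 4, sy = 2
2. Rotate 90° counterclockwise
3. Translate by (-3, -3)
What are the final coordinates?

Step 1: Scale → (-20, 14)
Step 2: Rotate 90° → (-14, -20)
Step 3: Translate → (-17, -23)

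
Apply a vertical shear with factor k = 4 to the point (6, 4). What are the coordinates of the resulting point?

Shear matrix for vertical shear with factor k = 4:
[[1, 0], [4, 1]]
Result: (6, 4) → (6, 28)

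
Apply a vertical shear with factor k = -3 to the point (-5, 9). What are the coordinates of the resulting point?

Shear matrix for vertical shear with factor k = -3:
[[1, 0], [-3, 1]]
Result: (-5, 9) → (-5, 24)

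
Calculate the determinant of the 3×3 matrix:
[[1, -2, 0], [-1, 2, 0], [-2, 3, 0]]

Expansion along first row:
det = 1·det([[2,0],[3,0]]) - -2·det([[-1,0],[-2,0]]) + 0·det([[-1,2],[-2,3]])
    = 1·(2·0 - 0·3) - -2·(-1·0 - 0·-2) + 0·(-1·3 - 2·-2)
    = 1·0 - -2·0 + 0·1
    = 0 + 0 + 0 = 0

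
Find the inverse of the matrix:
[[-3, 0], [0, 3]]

For [[a,b],[c,d]], inverse = (1/det)·[[d,-b],[-c,a]]
det = (-3)(3) - (0)(0) = -9 - 0 = -9
Inverse = (1/-9)·[[3, 0], [0, -3]]
= [[-1/3, 0], [0, 1/3]]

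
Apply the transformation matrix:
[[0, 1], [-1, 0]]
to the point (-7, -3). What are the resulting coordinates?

Matrix multiplication:
[[0, 1], [-1, 0]] × [-7, -3]ᵀ
= [(0)(-7) + (1)(-3), (-1)(-7) + (0)(-3)]ᵀ
= [-3, 7]ᵀ
Result: (-3, 7)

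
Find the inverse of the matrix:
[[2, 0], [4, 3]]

For [[a,b],[c,d]], inverse = (1/det)·[[d,-b],[-c,a]]
det = (2)(3) - (0)(4) = 6 - 0 = 6
Inverse = (1/6)·[[3, 0], [-4, 2]]
= [[1/2, 0], [-2/3, 1/3]]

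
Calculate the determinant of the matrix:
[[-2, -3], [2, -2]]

For a 2×2 matrix [[a, b], [c, d]], det = ad - bc
det = (-2)(-2) - (-3)(2) = 4 - -6 = 10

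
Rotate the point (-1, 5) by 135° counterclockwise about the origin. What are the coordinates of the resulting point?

Rotation matrix for 135°: [[cos 135°, -sin 135°], [sin 135°, cos 135°]] ≈ [[-0.707107, -0.707107], [0.707107, -0.707107]]
[[-0.707107, -0.707107], [0.707107, -0.707107]] × [-1, 5]ᵀ ≈ [-2.8284, -4.2426]ᵀ
Result: (-2.8284, -4.2426)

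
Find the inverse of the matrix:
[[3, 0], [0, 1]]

For [[a,b],[c,d]], inverse = (1/det)·[[d,-b],[-c,a]]
det = (3)(1) - (0)(0) = 3 - 0 = 3
Inverse = (1/3)·[[1, 0], [0, 3]]
= [[1/3, 0], [0, 1]]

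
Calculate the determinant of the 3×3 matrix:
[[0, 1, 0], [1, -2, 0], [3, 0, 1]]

Expansion along first row:
det = 0·det([[-2,0],[0,1]]) - 1·det([[1,0],[3,1]]) + 0·det([[1,-2],[3,0]])
    = 0·(-2·1 - 0·0) - 1·(1·1 - 0·3) + 0·(1·0 - -2·3)
    = 0·-2 - 1·1 + 0·6
    = 0 + -1 + 0 = -1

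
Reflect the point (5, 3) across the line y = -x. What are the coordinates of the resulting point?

Reflection across line y = -x: (5, 3) → (-3, -5)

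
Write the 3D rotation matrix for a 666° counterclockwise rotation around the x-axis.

Rotation matrix for counterclockwise 666° around x-axis:
cos(666°) = 0.5878, sin(666°) = -0.8090
Result: [[1, 0, 0], [0, 0.5878, 0.8090], [0, -0.8090, 0.5878]]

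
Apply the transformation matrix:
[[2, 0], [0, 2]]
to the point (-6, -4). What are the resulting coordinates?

Matrix multiplication:
[[2, 0], [0, 2]] × [-6, -4]ᵀ
= [(2)(-6) + (0)(-4), (0)(-6) + (2)(-4)]ᵀ
= [-12, -8]ᵀ
Result: (-12, -8)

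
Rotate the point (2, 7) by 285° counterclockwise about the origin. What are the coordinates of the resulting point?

Rotation matrix for 285°: [[cos 285°, -sin 285°], [sin 285°, cos 285°]] ≈ [[0.258819, 0.965926], [-0.965926, 0.258819]]
[[0.258819, 0.965926], [-0.965926, 0.258819]] × [2, 7]ᵀ ≈ [7.2791, -0.1201]ᵀ
Result: (7.2791, -0.1201)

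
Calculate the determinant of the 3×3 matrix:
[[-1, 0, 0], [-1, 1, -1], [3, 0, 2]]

Expansion along first row:
det = -1·det([[1,-1],[0,2]]) - 0·det([[-1,-1],[3,2]]) + 0·det([[-1,1],[3,0]])
    = -1·(1·2 - -1·0) - 0·(-1·2 - -1·3) + 0·(-1·0 - 1·3)
    = -1·2 - 0·1 + 0·-3
    = -2 + 0 + 0 = -2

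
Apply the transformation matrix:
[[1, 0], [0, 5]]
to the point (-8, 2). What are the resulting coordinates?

Matrix multiplication:
[[1, 0], [0, 5]] × [-8, 2]ᵀ
= [(1)(-8) + (0)(2), (0)(-8) + (5)(2)]ᵀ
= [-8, 10]ᵀ
Result: (-8, 10)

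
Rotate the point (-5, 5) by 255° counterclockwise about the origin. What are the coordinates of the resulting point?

Rotation matrix for 255°: [[cos 255°, -sin 255°], [sin 255°, cos 255°]] ≈ [[-0.258819, 0.965926], [-0.965926, -0.258819]]
[[-0.258819, 0.965926], [-0.965926, -0.258819]] × [-5, 5]ᵀ ≈ [6.1237, 3.5355]ᵀ
Result: (6.1237, 3.5355)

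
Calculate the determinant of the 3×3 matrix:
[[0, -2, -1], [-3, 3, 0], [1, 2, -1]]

Expansion along first row:
det = 0·det([[3,0],[2,-1]]) - -2·det([[-3,0],[1,-1]]) + -1·det([[-3,3],[1,2]])
    = 0·(3·-1 - 0·2) - -2·(-3·-1 - 0·1) + -1·(-3·2 - 3·1)
    = 0·-3 - -2·3 + -1·-9
    = 0 + 6 + 9 = 15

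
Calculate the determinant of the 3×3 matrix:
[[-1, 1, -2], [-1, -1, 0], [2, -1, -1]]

Expansion along first row:
det = -1·det([[-1,0],[-1,-1]]) - 1·det([[-1,0],[2,-1]]) + -2·det([[-1,-1],[2,-1]])
    = -1·(-1·-1 - 0·-1) - 1·(-1·-1 - 0·2) + -2·(-1·-1 - -1·2)
    = -1·1 - 1·1 + -2·3
    = -1 + -1 + -6 = -8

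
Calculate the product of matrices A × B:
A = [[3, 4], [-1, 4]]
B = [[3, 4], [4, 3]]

Matrix multiplication:
C[0][0] = 3×3 + 4×4 = 25
C[0][1] = 3×4 + 4×3 = 24
C[1][0] = -1×3 + 4×4 = 13
C[1][1] = -1×4 + 4×3 = 8
Result: [[25, 24], [13, 8]]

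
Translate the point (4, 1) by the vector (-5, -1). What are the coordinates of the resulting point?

Translation by (-5, -1) (homogeneous matrix [[1, 0, -5], [0, 1, -1], [0, 0, 1]]):
x' = 4 + -5 = -1
y' = 1 + -1 = 0
Result: (-1, 0)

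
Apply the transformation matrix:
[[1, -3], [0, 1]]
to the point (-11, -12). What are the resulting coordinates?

Matrix multiplication:
[[1, -3], [0, 1]] × [-11, -12]ᵀ
= [(1)(-11) + (-3)(-12), (0)(-11) + (1)(-12)]ᵀ
= [25, -12]ᵀ
Result: (25, -12)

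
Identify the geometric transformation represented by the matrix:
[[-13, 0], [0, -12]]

This matrix represents: non-uniform scaling by sx = -13, sy = -12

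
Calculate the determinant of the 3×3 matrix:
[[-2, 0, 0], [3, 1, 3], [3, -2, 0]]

Expansion along first row:
det = -2·det([[1,3],[-2,0]]) - 0·det([[3,3],[3,0]]) + 0·det([[3,1],[3,-2]])
    = -2·(1·0 - 3·-2) - 0·(3·0 - 3·3) + 0·(3·-2 - 1·3)
    = -2·6 - 0·-9 + 0·-9
    = -12 + 0 + 0 = -12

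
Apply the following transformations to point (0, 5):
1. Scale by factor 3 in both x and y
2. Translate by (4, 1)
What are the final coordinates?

Step 1: Scale (0, 5) by 3 → (0, 15)
Step 2: Translate by (4, 1) → (4, 16)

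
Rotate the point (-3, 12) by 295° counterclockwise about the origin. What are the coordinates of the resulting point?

Rotation matrix for 295°: [[cos 295°, -sin 295°], [sin 295°, cos 295°]] ≈ [[0.422618, 0.906308], [-0.906308, 0.422618]]
[[0.422618, 0.906308], [-0.906308, 0.422618]] × [-3, 12]ᵀ ≈ [9.6078, 7.7903]ᵀ
Result: (9.6078, 7.7903)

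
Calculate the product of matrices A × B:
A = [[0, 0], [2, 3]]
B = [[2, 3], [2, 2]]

Matrix multiplication:
C[0][0] = 0×2 + 0×2 = 0
C[0][1] = 0×3 + 0×2 = 0
C[1][0] = 2×2 + 3×2 = 10
C[1][1] = 2×3 + 3×2 = 12
Result: [[0, 0], [10, 12]]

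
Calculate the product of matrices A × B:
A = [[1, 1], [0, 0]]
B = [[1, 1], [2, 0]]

Matrix multiplication:
C[0][0] = 1×1 + 1×2 = 3
C[0][1] = 1×1 + 1×0 = 1
C[1][0] = 0×1 + 0×2 = 0
C[1][1] = 0×1 + 0×0 = 0
Result: [[3, 1], [0, 0]]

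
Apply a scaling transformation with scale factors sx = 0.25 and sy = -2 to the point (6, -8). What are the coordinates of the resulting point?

Scaling matrix:
[[0.25, 0], [0, -2]]
Result: (6 × 0.25, -8 × -2) = (1.5, 16)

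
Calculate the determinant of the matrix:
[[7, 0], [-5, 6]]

For a 2×2 matrix [[a, b], [c, d]], det = ad - bc
det = (7)(6) - (0)(-5) = 42 - 0 = 42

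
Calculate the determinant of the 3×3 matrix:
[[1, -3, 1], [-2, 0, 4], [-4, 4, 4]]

Expansion along first row:
det = 1·det([[0,4],[4,4]]) - -3·det([[-2,4],[-4,4]]) + 1·det([[-2,0],[-4,4]])
    = 1·(0·4 - 4·4) - -3·(-2·4 - 4·-4) + 1·(-2·4 - 0·-4)
    = 1·-16 - -3·8 + 1·-8
    = -16 + 24 + -8 = 0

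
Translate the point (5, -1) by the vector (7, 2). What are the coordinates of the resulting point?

Translation by (7, 2) (homogeneous matrix [[1, 0, 7], [0, 1, 2], [0, 0, 1]]):
x' = 5 + 7 = 12
y' = -1 + 2 = 1
Result: (12, 1)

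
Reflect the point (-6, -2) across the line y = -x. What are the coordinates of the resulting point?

Reflection across line y = -x: (-6, -2) → (2, 6)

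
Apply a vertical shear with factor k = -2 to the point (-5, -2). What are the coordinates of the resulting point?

Shear matrix for vertical shear with factor k = -2:
[[1, 0], [-2, 1]]
Result: (-5, -2) → (-5, 8)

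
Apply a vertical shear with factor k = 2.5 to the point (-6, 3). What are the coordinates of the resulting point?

Shear matrix for vertical shear with factor k = 2.5:
[[1, 0], [2.50, 1]]
Result: (-6, 3) → (-6, -12)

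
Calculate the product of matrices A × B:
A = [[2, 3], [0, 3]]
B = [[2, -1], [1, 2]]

Matrix multiplication:
C[0][0] = 2×2 + 3×1 = 7
C[0][1] = 2×-1 + 3×2 = 4
C[1][0] = 0×2 + 3×1 = 3
C[1][1] = 0×-1 + 3×2 = 6
Result: [[7, 4], [3, 6]]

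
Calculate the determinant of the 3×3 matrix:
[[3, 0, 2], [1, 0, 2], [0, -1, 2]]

Expansion along first row:
det = 3·det([[0,2],[-1,2]]) - 0·det([[1,2],[0,2]]) + 2·det([[1,0],[0,-1]])
    = 3·(0·2 - 2·-1) - 0·(1·2 - 2·0) + 2·(1·-1 - 0·0)
    = 3·2 - 0·2 + 2·-1
    = 6 + 0 + -2 = 4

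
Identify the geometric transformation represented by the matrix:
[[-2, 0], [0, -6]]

This matrix represents: non-uniform scaling by sx = -2, sy = -6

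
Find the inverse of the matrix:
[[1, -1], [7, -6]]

For [[a,b],[c,d]], inverse = (1/det)·[[d,-b],[-c,a]]
det = (1)(-6) - (-1)(7) = -6 - -7 = 1
Inverse = [[-6, 1], [-7, 1]]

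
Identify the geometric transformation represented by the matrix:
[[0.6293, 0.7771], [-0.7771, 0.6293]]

This matrix represents: rotation by 309° counterclockwise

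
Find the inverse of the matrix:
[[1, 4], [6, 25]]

For [[a,b],[c,d]], inverse = (1/det)·[[d,-b],[-c,a]]
det = (1)(25) - (4)(6) = 25 - 24 = 1
Inverse = [[25, -4], [-6, 1]]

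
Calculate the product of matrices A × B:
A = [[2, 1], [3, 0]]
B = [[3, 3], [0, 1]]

Matrix multiplication:
C[0][0] = 2×3 + 1×0 = 6
C[0][1] = 2×3 + 1×1 = 7
C[1][0] = 3×3 + 0×0 = 9
C[1][1] = 3×3 + 0×1 = 9
Result: [[6, 7], [9, 9]]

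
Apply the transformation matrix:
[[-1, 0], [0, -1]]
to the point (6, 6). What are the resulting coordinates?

Matrix multiplication:
[[-1, 0], [0, -1]] × [6, 6]ᵀ
= [(-1)(6) + (0)(6), (0)(6) + (-1)(6)]ᵀ
= [-6, -6]ᵀ
Result: (-6, -6)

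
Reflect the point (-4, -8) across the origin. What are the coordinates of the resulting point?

Reflection across origin: (-4, -8) → (4, 8)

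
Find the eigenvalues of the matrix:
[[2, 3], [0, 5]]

Characteristic equation: det(A - λI) = 0
λ² - (trace)λ + (det) = 0
trace = 2 + 5 = 7, det = (2)(5) - (3)(0) = 10
λ² - (7)λ + (10) = 0
λ = (7 ± √((7)² - 4·(10))) / 2 = (7 ± √9) / 2
Solving: λ = 2, 5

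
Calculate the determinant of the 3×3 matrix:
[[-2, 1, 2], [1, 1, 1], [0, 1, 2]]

Expansion along first row:
det = -2·det([[1,1],[1,2]]) - 1·det([[1,1],[0,2]]) + 2·det([[1,1],[0,1]])
    = -2·(1·2 - 1·1) - 1·(1·2 - 1·0) + 2·(1·1 - 1·0)
    = -2·1 - 1·2 + 2·1
    = -2 + -2 + 2 = -2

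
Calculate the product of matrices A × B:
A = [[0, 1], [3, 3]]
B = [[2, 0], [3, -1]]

Matrix multiplication:
C[0][0] = 0×2 + 1×3 = 3
C[0][1] = 0×0 + 1×-1 = -1
C[1][0] = 3×2 + 3×3 = 15
C[1][1] = 3×0 + 3×-1 = -3
Result: [[3, -1], [15, -3]]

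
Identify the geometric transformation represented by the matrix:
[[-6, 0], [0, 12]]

This matrix represents: non-uniform scaling by sx = -6, sy = 12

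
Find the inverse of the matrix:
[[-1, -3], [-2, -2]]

For [[a,b],[c,d]], inverse = (1/det)·[[d,-b],[-c,a]]
det = (-1)(-2) - (-3)(-2) = 2 - 6 = -4
Inverse = (1/-4)·[[-2, 3], [2, -1]]
= [[1/2, -3/4], [-1/2, 1/4]]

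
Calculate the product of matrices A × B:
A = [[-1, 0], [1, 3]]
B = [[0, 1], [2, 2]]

Matrix multiplication:
C[0][0] = -1×0 + 0×2 = 0
C[0][1] = -1×1 + 0×2 = -1
C[1][0] = 1×0 + 3×2 = 6
C[1][1] = 1×1 + 3×2 = 7
Result: [[0, -1], [6, 7]]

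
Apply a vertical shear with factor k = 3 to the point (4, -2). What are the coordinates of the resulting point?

Shear matrix for vertical shear with factor k = 3:
[[1, 0], [3, 1]]
Result: (4, -2) → (4, 10)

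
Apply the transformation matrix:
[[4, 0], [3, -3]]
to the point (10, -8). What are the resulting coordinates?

Matrix multiplication:
[[4, 0], [3, -3]] × [10, -8]ᵀ
= [(4)(10) + (0)(-8), (3)(10) + (-3)(-8)]ᵀ
= [40, 54]ᵀ
Result: (40, 54)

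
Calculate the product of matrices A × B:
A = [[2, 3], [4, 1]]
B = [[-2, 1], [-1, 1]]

Matrix multiplication:
C[0][0] = 2×-2 + 3×-1 = -7
C[0][1] = 2×1 + 3×1 = 5
C[1][0] = 4×-2 + 1×-1 = -9
C[1][1] = 4×1 + 1×1 = 5
Result: [[-7, 5], [-9, 5]]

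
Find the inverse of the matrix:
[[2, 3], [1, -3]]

For [[a,b],[c,d]], inverse = (1/det)·[[d,-b],[-c,a]]
det = (2)(-3) - (3)(1) = -6 - 3 = -9
Inverse = (1/-9)·[[-3, -3], [-1, 2]]
= [[1/3, 1/3], [1/9, -2/9]]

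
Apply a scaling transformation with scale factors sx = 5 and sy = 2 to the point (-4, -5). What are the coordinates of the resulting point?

Scaling matrix:
[[5, 0], [0, 2]]
Result: (-4 × 5, -5 × 2) = (-20, -10)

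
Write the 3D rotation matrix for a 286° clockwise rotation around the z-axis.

Rotation matrix for clockwise 286° around z-axis:
A clockwise rotation by 286° is a counterclockwise rotation by -286°.
cos(-286°) = 0.2756, sin(-286°) = 0.9613
Result: [[0.2756, -0.9613, 0], [0.9613, 0.2756, 0], [0, 0, 1]]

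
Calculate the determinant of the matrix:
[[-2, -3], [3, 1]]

For a 2×2 matrix [[a, b], [c, d]], det = ad - bc
det = (-2)(1) - (-3)(3) = -2 - -9 = 7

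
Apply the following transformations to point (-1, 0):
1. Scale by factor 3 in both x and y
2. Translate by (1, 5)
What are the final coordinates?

Step 1: Scale (-1, 0) by 3 → (-3, 0)
Step 2: Translate by (1, 5) → (-2, 5)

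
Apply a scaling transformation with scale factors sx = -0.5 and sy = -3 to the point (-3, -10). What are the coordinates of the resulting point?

Scaling matrix:
[[-0.50, 0], [0, -3]]
Result: (-3 × -0.5, -10 × -3) = (1.5, 30)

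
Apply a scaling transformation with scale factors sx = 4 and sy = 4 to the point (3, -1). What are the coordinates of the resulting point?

Scaling matrix:
[[4, 0], [0, 4]]
Result: (3 × 4, -1 × 4) = (12, -4)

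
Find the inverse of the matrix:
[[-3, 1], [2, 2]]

For [[a,b],[c,d]], inverse = (1/det)·[[d,-b],[-c,a]]
det = (-3)(2) - (1)(2) = -6 - 2 = -8
Inverse = (1/-8)·[[2, -1], [-2, -3]]
= [[-1/4, 1/8], [1/4, 3/8]]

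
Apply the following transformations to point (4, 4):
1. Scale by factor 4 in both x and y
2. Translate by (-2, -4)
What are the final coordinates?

Step 1: Scale (4, 4) by 4 → (16, 16)
Step 2: Translate by (-2, -4) → (14, 12)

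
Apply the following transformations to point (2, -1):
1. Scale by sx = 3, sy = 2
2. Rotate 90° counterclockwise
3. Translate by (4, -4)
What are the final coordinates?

Step 1: Scale → (6, -2)
Step 2: Rotate 90° → (2, 6)
Step 3: Translate → (6, 2)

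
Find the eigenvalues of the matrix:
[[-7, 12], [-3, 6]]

Characteristic equation: det(A - λI) = 0
λ² - (trace)λ + (det) = 0
trace = -7 + 6 = -1, det = (-7)(6) - (12)(-3) = -6
λ² - (-1)λ + (-6) = 0
λ = (-1 ± √((-1)² - 4·(-6))) / 2 = (-1 ± √25) / 2
Solving: λ = -3, 2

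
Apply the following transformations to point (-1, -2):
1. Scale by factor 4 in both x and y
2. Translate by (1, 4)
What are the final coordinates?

Step 1: Scale (-1, -2) by 4 → (-4, -8)
Step 2: Translate by (1, 4) → (-3, -4)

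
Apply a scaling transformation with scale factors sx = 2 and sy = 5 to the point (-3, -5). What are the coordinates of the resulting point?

Scaling matrix:
[[2, 0], [0, 5]]
Result: (-3 × 2, -5 × 5) = (-6, -25)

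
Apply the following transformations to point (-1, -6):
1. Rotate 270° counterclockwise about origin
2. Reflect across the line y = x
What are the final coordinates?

Step 1: Rotate 270° → (-6, 1)
Step 2: Reflect across line y = x → (1, -6)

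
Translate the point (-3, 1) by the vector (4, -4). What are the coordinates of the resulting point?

Translation by (4, -4) (homogeneous matrix [[1, 0, 4], [0, 1, -4], [0, 0, 1]]):
x' = -3 + 4 = 1
y' = 1 + -4 = -3
Result: (1, -3)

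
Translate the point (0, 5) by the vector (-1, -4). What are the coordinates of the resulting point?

Translation by (-1, -4) (homogeneous matrix [[1, 0, -1], [0, 1, -4], [0, 0, 1]]):
x' = 0 + -1 = -1
y' = 5 + -4 = 1
Result: (-1, 1)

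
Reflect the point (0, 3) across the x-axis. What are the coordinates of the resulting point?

Reflection across x-axis: (0, 3) → (0, -3)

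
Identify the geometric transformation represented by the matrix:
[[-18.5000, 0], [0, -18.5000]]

This matrix represents: uniform scaling by factor -18.5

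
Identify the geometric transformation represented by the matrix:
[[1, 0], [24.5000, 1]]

This matrix represents: vertical shear with factor 24.5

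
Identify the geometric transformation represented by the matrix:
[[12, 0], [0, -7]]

This matrix represents: non-uniform scaling by sx = 12, sy = -7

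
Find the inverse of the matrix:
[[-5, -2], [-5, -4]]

For [[a,b],[c,d]], inverse = (1/det)·[[d,-b],[-c,a]]
det = (-5)(-4) - (-2)(-5) = 20 - 10 = 10
Inverse = (1/10)·[[-4, 2], [5, -5]]
= [[-2/5, 1/5], [1/2, -1/2]]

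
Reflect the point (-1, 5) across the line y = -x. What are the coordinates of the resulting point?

Reflection across line y = -x: (-1, 5) → (-5, 1)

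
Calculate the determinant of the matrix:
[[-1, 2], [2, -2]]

For a 2×2 matrix [[a, b], [c, d]], det = ad - bc
det = (-1)(-2) - (2)(2) = 2 - 4 = -2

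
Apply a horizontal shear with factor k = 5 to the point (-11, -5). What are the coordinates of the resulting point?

Shear matrix for horizontal shear with factor k = 5:
[[1, 5], [0, 1]]
Result: (-11, -5) → (-36, -5)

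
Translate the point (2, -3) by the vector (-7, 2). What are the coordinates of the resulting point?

Translation by (-7, 2) (homogeneous matrix [[1, 0, -7], [0, 1, 2], [0, 0, 1]]):
x' = 2 + -7 = -5
y' = -3 + 2 = -1
Result: (-5, -1)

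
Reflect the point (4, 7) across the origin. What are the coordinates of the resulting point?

Reflection across origin: (4, 7) → (-4, -7)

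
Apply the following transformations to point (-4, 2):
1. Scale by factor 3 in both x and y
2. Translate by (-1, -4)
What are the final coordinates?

Step 1: Scale (-4, 2) by 3 → (-12, 6)
Step 2: Translate by (-1, -4) → (-13, 2)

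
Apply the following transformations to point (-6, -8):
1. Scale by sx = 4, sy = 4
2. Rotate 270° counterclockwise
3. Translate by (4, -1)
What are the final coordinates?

Step 1: Scale → (-24, -32)
Step 2: Rotate 270° → (-32, 24)
Step 3: Translate → (-28, 23)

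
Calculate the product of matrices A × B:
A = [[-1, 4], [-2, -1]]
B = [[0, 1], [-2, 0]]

Matrix multiplication:
C[0][0] = -1×0 + 4×-2 = -8
C[0][1] = -1×1 + 4×0 = -1
C[1][0] = -2×0 + -1×-2 = 2
C[1][1] = -2×1 + -1×0 = -2
Result: [[-8, -1], [2, -2]]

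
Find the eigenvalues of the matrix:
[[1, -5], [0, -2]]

Characteristic equation: det(A - λI) = 0
λ² - (trace)λ + (det) = 0
trace = 1 + -2 = -1, det = (1)(-2) - (-5)(0) = -2
λ² - (-1)λ + (-2) = 0
λ = (-1 ± √((-1)² - 4·(-2))) / 2 = (-1 ± √9) / 2
Solving: λ = -2, 1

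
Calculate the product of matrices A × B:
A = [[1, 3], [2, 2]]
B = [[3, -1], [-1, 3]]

Matrix multiplication:
C[0][0] = 1×3 + 3×-1 = 0
C[0][1] = 1×-1 + 3×3 = 8
C[1][0] = 2×3 + 2×-1 = 4
C[1][1] = 2×-1 + 2×3 = 4
Result: [[0, 8], [4, 4]]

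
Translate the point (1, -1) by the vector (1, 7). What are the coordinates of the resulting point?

Translation by (1, 7) (homogeneous matrix [[1, 0, 1], [0, 1, 7], [0, 0, 1]]):
x' = 1 + 1 = 2
y' = -1 + 7 = 6
Result: (2, 6)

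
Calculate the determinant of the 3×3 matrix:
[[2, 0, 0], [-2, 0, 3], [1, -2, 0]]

Expansion along first row:
det = 2·det([[0,3],[-2,0]]) - 0·det([[-2,3],[1,0]]) + 0·det([[-2,0],[1,-2]])
    = 2·(0·0 - 3·-2) - 0·(-2·0 - 3·1) + 0·(-2·-2 - 0·1)
    = 2·6 - 0·-3 + 0·4
    = 12 + 0 + 0 = 12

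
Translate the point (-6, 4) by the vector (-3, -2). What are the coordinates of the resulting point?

Translation by (-3, -2) (homogeneous matrix [[1, 0, -3], [0, 1, -2], [0, 0, 1]]):
x' = -6 + -3 = -9
y' = 4 + -2 = 2
Result: (-9, 2)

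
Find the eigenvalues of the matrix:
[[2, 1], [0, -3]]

Characteristic equation: det(A - λI) = 0
λ² - (trace)λ + (det) = 0
trace = 2 + -3 = -1, det = (2)(-3) - (1)(0) = -6
λ² - (-1)λ + (-6) = 0
λ = (-1 ± √((-1)² - 4·(-6))) / 2 = (-1 ± √25) / 2
Solving: λ = -3, 2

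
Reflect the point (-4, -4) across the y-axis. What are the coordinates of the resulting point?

Reflection across y-axis: (-4, -4) → (4, -4)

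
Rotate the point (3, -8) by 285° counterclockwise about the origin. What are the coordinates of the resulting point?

Rotation matrix for 285°: [[cos 285°, -sin 285°], [sin 285°, cos 285°]] ≈ [[0.258819, 0.965926], [-0.965926, 0.258819]]
[[0.258819, 0.965926], [-0.965926, 0.258819]] × [3, -8]ᵀ ≈ [-6.9509, -4.9683]ᵀ
Result: (-6.9509, -4.9683)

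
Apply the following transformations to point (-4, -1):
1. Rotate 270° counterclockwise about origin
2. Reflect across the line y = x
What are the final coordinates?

Step 1: Rotate 270° → (-1, 4)
Step 2: Reflect across line y = x → (4, -1)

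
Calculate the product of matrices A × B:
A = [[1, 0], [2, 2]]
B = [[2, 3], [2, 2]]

Matrix multiplication:
C[0][0] = 1×2 + 0×2 = 2
C[0][1] = 1×3 + 0×2 = 3
C[1][0] = 2×2 + 2×2 = 8
C[1][1] = 2×3 + 2×2 = 10
Result: [[2, 3], [8, 10]]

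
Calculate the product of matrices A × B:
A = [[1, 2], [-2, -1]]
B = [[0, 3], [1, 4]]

Matrix multiplication:
C[0][0] = 1×0 + 2×1 = 2
C[0][1] = 1×3 + 2×4 = 11
C[1][0] = -2×0 + -1×1 = -1
C[1][1] = -2×3 + -1×4 = -10
Result: [[2, 11], [-1, -10]]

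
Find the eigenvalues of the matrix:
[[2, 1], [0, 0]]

Characteristic equation: det(A - λI) = 0
λ² - (trace)λ + (det) = 0
trace = 2 + 0 = 2, det = (2)(0) - (1)(0) = 0
λ² - (2)λ + (0) = 0
λ = (2 ± √((2)² - 4·(0))) / 2 = (2 ± √4) / 2
Solving: λ = 0, 2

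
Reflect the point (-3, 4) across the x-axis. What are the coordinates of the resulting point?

Reflection across x-axis: (-3, 4) → (-3, -4)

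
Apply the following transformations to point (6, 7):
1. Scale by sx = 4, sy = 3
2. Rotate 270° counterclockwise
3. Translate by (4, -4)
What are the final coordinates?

Step 1: Scale → (24, 21)
Step 2: Rotate 270° → (21, -24)
Step 3: Translate → (25, -28)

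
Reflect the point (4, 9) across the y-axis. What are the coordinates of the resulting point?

Reflection across y-axis: (4, 9) → (-4, 9)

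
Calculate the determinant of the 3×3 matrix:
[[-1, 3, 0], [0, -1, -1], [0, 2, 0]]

Expansion along first row:
det = -1·det([[-1,-1],[2,0]]) - 3·det([[0,-1],[0,0]]) + 0·det([[0,-1],[0,2]])
    = -1·(-1·0 - -1·2) - 3·(0·0 - -1·0) + 0·(0·2 - -1·0)
    = -1·2 - 3·0 + 0·0
    = -2 + 0 + 0 = -2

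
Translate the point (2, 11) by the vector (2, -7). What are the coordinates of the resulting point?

Translation by (2, -7) (homogeneous matrix [[1, 0, 2], [0, 1, -7], [0, 0, 1]]):
x' = 2 + 2 = 4
y' = 11 + -7 = 4
Result: (4, 4)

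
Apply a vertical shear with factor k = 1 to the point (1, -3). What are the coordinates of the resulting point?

Shear matrix for vertical shear with factor k = 1:
[[1, 0], [1, 1]]
Result: (1, -3) → (1, -2)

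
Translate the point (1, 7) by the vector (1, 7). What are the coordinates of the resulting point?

Translation by (1, 7) (homogeneous matrix [[1, 0, 1], [0, 1, 7], [0, 0, 1]]):
x' = 1 + 1 = 2
y' = 7 + 7 = 14
Result: (2, 14)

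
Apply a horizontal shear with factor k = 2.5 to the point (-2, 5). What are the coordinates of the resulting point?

Shear matrix for horizontal shear with factor k = 2.5:
[[1, 2.50], [0, 1]]
Result: (-2, 5) → (10.5, 5)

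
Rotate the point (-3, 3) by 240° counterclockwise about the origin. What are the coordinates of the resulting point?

Rotation matrix for 240°: [[cos 240°, -sin 240°], [sin 240°, cos 240°]] ≈ [[-0.500000, 0.866025], [-0.866025, -0.500000]]
[[-0.500000, 0.866025], [-0.866025, -0.500000]] × [-3, 3]ᵀ ≈ [4.0981, 1.0981]ᵀ
Result: (4.0981, 1.0981)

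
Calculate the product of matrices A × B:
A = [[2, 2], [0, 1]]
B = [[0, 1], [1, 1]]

Matrix multiplication:
C[0][0] = 2×0 + 2×1 = 2
C[0][1] = 2×1 + 2×1 = 4
C[1][0] = 0×0 + 1×1 = 1
C[1][1] = 0×1 + 1×1 = 1
Result: [[2, 4], [1, 1]]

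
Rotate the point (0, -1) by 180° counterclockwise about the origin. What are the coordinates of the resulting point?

Rotation matrix for 180°: [[cos 180°, -sin 180°], [sin 180°, cos 180°]] = [[-1, 0], [0, -1]]
[[-1, 0], [0, -1]] × [0, -1]ᵀ = [0, 1]ᵀ
Result: (0, 1)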